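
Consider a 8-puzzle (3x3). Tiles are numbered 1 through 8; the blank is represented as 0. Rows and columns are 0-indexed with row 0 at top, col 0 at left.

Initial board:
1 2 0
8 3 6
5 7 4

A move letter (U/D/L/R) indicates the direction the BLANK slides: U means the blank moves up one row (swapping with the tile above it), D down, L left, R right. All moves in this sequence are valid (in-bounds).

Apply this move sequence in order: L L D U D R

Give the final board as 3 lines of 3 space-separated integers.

After move 1 (L):
1 0 2
8 3 6
5 7 4

After move 2 (L):
0 1 2
8 3 6
5 7 4

After move 3 (D):
8 1 2
0 3 6
5 7 4

After move 4 (U):
0 1 2
8 3 6
5 7 4

After move 5 (D):
8 1 2
0 3 6
5 7 4

After move 6 (R):
8 1 2
3 0 6
5 7 4

Answer: 8 1 2
3 0 6
5 7 4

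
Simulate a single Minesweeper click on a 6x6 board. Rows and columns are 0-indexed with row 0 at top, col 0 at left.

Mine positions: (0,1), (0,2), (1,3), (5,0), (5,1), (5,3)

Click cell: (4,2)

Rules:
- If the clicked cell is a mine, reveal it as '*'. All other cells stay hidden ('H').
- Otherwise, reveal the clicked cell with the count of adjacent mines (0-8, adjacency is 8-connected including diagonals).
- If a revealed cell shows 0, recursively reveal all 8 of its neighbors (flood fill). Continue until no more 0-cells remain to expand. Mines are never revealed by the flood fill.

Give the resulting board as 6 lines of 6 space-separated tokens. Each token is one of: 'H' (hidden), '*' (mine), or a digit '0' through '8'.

H H H H H H
H H H H H H
H H H H H H
H H H H H H
H H 2 H H H
H H H H H H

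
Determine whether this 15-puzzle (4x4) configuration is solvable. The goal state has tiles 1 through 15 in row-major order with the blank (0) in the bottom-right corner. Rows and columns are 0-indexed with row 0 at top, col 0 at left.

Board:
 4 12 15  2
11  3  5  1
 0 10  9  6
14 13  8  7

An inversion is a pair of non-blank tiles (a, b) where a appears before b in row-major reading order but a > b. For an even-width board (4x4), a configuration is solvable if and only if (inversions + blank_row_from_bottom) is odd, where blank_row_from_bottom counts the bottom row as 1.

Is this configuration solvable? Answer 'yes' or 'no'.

Answer: yes

Derivation:
Inversions: 49
Blank is in row 2 (0-indexed from top), which is row 2 counting from the bottom (bottom = 1).
49 + 2 = 51, which is odd, so the puzzle is solvable.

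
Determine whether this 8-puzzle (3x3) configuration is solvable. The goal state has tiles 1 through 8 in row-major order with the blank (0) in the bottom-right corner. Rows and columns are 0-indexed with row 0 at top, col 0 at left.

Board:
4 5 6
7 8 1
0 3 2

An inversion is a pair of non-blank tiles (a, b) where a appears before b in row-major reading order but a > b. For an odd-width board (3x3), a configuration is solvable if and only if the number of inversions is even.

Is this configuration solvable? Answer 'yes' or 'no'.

Inversions (pairs i<j in row-major order where tile[i] > tile[j] > 0): 16
16 is even, so the puzzle is solvable.

Answer: yes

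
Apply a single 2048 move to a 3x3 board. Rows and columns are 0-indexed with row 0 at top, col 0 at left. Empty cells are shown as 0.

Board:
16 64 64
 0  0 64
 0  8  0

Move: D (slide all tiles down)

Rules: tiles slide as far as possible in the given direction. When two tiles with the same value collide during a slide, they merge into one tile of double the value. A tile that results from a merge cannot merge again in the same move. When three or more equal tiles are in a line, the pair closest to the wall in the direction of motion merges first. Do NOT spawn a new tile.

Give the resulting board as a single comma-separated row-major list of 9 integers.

Slide down:
col 0: [16, 0, 0] -> [0, 0, 16]
col 1: [64, 0, 8] -> [0, 64, 8]
col 2: [64, 64, 0] -> [0, 0, 128]

Answer: 0, 0, 0, 0, 64, 0, 16, 8, 128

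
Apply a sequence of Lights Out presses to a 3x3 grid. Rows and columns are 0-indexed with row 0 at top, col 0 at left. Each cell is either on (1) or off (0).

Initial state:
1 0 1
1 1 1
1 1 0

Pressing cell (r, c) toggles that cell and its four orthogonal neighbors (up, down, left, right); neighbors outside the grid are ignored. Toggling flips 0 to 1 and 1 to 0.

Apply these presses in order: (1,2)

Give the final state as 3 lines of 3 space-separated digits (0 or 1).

Answer: 1 0 0
1 0 0
1 1 1

Derivation:
After press 1 at (1,2):
1 0 0
1 0 0
1 1 1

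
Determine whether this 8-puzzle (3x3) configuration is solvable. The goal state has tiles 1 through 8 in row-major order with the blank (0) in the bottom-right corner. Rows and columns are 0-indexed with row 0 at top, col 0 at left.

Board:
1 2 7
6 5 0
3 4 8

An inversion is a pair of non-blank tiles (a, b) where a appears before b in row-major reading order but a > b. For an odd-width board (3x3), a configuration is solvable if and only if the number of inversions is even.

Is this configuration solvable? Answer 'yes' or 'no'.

Inversions (pairs i<j in row-major order where tile[i] > tile[j] > 0): 9
9 is odd, so the puzzle is not solvable.

Answer: no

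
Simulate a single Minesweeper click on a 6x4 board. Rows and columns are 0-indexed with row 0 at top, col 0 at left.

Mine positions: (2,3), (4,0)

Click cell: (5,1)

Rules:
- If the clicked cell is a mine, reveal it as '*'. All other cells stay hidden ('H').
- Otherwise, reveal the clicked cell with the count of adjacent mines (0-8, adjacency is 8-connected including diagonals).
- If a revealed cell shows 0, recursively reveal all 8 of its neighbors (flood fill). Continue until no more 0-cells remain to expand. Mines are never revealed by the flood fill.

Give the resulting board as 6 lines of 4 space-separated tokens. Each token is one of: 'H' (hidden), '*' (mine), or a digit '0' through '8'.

H H H H
H H H H
H H H H
H H H H
H H H H
H 1 H H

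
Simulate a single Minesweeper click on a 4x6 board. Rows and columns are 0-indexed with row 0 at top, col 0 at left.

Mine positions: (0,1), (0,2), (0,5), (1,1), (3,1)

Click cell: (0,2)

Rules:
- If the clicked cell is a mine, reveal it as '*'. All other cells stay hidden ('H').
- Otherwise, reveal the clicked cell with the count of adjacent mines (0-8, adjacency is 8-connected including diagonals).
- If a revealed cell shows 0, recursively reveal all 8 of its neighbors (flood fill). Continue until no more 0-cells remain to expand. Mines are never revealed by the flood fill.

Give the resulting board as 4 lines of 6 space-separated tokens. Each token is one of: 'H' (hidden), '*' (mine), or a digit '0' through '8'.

H H * H H H
H H H H H H
H H H H H H
H H H H H H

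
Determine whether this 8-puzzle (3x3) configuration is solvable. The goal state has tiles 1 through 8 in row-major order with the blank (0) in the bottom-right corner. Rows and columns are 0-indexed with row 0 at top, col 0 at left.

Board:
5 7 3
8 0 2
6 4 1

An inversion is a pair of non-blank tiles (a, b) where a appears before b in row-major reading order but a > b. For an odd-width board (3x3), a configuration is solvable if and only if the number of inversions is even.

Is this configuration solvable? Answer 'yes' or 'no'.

Inversions (pairs i<j in row-major order where tile[i] > tile[j] > 0): 19
19 is odd, so the puzzle is not solvable.

Answer: no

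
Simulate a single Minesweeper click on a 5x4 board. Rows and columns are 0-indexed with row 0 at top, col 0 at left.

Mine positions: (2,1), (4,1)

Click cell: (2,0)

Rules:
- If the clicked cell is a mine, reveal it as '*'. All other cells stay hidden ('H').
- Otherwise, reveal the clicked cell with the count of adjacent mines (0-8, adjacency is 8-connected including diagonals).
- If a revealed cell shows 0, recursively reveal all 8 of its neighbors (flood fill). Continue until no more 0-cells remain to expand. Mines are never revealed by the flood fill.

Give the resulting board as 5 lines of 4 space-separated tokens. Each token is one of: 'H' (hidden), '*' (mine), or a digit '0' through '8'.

H H H H
H H H H
1 H H H
H H H H
H H H H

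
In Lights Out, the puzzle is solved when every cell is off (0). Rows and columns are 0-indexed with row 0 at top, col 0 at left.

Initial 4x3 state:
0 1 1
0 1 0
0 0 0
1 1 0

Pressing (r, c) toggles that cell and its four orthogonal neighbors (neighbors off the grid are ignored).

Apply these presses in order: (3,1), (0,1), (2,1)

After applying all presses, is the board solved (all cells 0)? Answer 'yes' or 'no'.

After press 1 at (3,1):
0 1 1
0 1 0
0 1 0
0 0 1

After press 2 at (0,1):
1 0 0
0 0 0
0 1 0
0 0 1

After press 3 at (2,1):
1 0 0
0 1 0
1 0 1
0 1 1

Lights still on: 6

Answer: no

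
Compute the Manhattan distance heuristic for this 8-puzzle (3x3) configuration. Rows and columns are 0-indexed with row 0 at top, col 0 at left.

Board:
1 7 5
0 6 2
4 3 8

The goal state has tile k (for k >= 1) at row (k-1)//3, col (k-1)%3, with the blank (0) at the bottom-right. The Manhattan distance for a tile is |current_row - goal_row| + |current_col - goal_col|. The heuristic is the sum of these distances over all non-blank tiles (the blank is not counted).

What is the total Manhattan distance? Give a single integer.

Tile 1: (0,0)->(0,0) = 0
Tile 7: (0,1)->(2,0) = 3
Tile 5: (0,2)->(1,1) = 2
Tile 6: (1,1)->(1,2) = 1
Tile 2: (1,2)->(0,1) = 2
Tile 4: (2,0)->(1,0) = 1
Tile 3: (2,1)->(0,2) = 3
Tile 8: (2,2)->(2,1) = 1
Sum: 0 + 3 + 2 + 1 + 2 + 1 + 3 + 1 = 13

Answer: 13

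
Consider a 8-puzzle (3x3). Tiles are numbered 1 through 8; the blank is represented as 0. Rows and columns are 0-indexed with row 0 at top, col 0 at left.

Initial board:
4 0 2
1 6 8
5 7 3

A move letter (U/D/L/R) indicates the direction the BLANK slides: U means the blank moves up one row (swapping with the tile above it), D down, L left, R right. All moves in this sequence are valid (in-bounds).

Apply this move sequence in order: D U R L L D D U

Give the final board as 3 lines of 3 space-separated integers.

Answer: 1 4 2
0 6 8
5 7 3

Derivation:
After move 1 (D):
4 6 2
1 0 8
5 7 3

After move 2 (U):
4 0 2
1 6 8
5 7 3

After move 3 (R):
4 2 0
1 6 8
5 7 3

After move 4 (L):
4 0 2
1 6 8
5 7 3

After move 5 (L):
0 4 2
1 6 8
5 7 3

After move 6 (D):
1 4 2
0 6 8
5 7 3

After move 7 (D):
1 4 2
5 6 8
0 7 3

After move 8 (U):
1 4 2
0 6 8
5 7 3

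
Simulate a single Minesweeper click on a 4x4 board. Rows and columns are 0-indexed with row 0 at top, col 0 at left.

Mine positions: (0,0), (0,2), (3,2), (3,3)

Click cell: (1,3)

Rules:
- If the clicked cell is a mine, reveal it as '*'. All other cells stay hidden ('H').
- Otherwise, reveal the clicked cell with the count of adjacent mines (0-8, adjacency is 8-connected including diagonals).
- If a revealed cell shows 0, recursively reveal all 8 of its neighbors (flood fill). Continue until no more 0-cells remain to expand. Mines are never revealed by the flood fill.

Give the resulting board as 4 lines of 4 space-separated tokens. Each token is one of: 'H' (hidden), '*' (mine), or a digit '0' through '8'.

H H H H
H H H 1
H H H H
H H H H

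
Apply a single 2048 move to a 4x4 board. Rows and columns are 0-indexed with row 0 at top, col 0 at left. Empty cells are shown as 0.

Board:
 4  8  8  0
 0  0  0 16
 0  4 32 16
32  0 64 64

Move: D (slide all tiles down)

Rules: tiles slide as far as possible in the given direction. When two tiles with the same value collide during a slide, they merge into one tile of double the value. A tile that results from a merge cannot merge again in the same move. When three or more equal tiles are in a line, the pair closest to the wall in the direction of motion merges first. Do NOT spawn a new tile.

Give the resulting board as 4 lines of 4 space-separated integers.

Slide down:
col 0: [4, 0, 0, 32] -> [0, 0, 4, 32]
col 1: [8, 0, 4, 0] -> [0, 0, 8, 4]
col 2: [8, 0, 32, 64] -> [0, 8, 32, 64]
col 3: [0, 16, 16, 64] -> [0, 0, 32, 64]

Answer:  0  0  0  0
 0  0  8  0
 4  8 32 32
32  4 64 64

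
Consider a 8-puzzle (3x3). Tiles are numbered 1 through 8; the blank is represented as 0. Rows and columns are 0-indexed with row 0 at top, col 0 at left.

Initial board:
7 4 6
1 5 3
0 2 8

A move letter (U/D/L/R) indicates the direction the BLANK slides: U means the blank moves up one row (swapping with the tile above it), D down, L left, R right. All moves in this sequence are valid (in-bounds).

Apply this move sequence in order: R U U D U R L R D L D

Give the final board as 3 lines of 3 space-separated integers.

After move 1 (R):
7 4 6
1 5 3
2 0 8

After move 2 (U):
7 4 6
1 0 3
2 5 8

After move 3 (U):
7 0 6
1 4 3
2 5 8

After move 4 (D):
7 4 6
1 0 3
2 5 8

After move 5 (U):
7 0 6
1 4 3
2 5 8

After move 6 (R):
7 6 0
1 4 3
2 5 8

After move 7 (L):
7 0 6
1 4 3
2 5 8

After move 8 (R):
7 6 0
1 4 3
2 5 8

After move 9 (D):
7 6 3
1 4 0
2 5 8

After move 10 (L):
7 6 3
1 0 4
2 5 8

After move 11 (D):
7 6 3
1 5 4
2 0 8

Answer: 7 6 3
1 5 4
2 0 8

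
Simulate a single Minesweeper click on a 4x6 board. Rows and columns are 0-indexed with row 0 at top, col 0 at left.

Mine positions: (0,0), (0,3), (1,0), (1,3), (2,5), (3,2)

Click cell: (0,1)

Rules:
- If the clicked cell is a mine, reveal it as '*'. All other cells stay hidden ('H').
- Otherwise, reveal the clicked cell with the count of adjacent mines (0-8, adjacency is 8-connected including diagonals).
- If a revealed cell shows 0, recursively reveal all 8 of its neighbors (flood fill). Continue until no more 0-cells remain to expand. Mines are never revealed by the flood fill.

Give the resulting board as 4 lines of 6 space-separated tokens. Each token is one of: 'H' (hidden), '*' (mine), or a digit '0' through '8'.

H 2 H H H H
H H H H H H
H H H H H H
H H H H H H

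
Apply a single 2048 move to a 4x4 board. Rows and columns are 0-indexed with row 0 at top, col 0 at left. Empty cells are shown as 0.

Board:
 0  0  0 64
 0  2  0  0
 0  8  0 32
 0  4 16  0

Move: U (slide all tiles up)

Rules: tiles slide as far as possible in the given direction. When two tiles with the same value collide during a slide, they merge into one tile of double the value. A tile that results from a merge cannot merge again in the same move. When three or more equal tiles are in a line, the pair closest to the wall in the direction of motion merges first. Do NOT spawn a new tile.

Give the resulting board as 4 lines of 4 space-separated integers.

Answer:  0  2 16 64
 0  8  0 32
 0  4  0  0
 0  0  0  0

Derivation:
Slide up:
col 0: [0, 0, 0, 0] -> [0, 0, 0, 0]
col 1: [0, 2, 8, 4] -> [2, 8, 4, 0]
col 2: [0, 0, 0, 16] -> [16, 0, 0, 0]
col 3: [64, 0, 32, 0] -> [64, 32, 0, 0]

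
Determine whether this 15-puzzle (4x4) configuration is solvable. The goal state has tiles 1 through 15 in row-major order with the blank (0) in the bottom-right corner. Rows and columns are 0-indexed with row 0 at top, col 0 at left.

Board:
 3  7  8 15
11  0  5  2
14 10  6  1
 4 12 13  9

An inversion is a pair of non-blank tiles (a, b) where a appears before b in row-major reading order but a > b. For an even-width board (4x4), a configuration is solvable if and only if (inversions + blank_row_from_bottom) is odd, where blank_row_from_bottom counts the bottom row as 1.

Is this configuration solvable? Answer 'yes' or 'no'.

Answer: no

Derivation:
Inversions: 49
Blank is in row 1 (0-indexed from top), which is row 3 counting from the bottom (bottom = 1).
49 + 3 = 52, which is even, so the puzzle is not solvable.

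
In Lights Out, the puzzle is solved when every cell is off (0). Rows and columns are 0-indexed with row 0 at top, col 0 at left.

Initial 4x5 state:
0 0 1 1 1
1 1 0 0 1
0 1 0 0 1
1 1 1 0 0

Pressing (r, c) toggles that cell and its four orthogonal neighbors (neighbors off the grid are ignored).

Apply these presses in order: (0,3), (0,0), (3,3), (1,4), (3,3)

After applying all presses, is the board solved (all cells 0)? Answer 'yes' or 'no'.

Answer: no

Derivation:
After press 1 at (0,3):
0 0 0 0 0
1 1 0 1 1
0 1 0 0 1
1 1 1 0 0

After press 2 at (0,0):
1 1 0 0 0
0 1 0 1 1
0 1 0 0 1
1 1 1 0 0

After press 3 at (3,3):
1 1 0 0 0
0 1 0 1 1
0 1 0 1 1
1 1 0 1 1

After press 4 at (1,4):
1 1 0 0 1
0 1 0 0 0
0 1 0 1 0
1 1 0 1 1

After press 5 at (3,3):
1 1 0 0 1
0 1 0 0 0
0 1 0 0 0
1 1 1 0 0

Lights still on: 8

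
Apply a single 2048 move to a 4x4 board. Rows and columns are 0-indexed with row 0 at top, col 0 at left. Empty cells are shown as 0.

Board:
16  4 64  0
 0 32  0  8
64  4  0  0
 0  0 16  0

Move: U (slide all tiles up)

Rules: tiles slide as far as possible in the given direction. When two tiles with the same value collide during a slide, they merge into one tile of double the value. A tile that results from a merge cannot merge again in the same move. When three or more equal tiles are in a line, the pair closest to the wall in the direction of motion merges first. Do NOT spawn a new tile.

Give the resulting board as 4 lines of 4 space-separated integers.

Answer: 16  4 64  8
64 32 16  0
 0  4  0  0
 0  0  0  0

Derivation:
Slide up:
col 0: [16, 0, 64, 0] -> [16, 64, 0, 0]
col 1: [4, 32, 4, 0] -> [4, 32, 4, 0]
col 2: [64, 0, 0, 16] -> [64, 16, 0, 0]
col 3: [0, 8, 0, 0] -> [8, 0, 0, 0]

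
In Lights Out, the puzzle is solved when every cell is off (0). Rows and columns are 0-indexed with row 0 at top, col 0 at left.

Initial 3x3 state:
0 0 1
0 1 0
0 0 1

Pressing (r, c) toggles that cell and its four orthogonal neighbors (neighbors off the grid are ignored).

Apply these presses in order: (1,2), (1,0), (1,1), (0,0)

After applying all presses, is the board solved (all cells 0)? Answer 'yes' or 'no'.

Answer: no

Derivation:
After press 1 at (1,2):
0 0 0
0 0 1
0 0 0

After press 2 at (1,0):
1 0 0
1 1 1
1 0 0

After press 3 at (1,1):
1 1 0
0 0 0
1 1 0

After press 4 at (0,0):
0 0 0
1 0 0
1 1 0

Lights still on: 3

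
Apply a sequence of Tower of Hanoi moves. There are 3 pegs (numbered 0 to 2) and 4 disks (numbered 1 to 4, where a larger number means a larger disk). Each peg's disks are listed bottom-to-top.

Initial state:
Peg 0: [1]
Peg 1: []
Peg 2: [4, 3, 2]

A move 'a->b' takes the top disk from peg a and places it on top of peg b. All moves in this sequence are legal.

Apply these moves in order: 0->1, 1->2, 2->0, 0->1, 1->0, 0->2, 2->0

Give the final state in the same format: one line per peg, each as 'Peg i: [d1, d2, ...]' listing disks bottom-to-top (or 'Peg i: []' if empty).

After move 1 (0->1):
Peg 0: []
Peg 1: [1]
Peg 2: [4, 3, 2]

After move 2 (1->2):
Peg 0: []
Peg 1: []
Peg 2: [4, 3, 2, 1]

After move 3 (2->0):
Peg 0: [1]
Peg 1: []
Peg 2: [4, 3, 2]

After move 4 (0->1):
Peg 0: []
Peg 1: [1]
Peg 2: [4, 3, 2]

After move 5 (1->0):
Peg 0: [1]
Peg 1: []
Peg 2: [4, 3, 2]

After move 6 (0->2):
Peg 0: []
Peg 1: []
Peg 2: [4, 3, 2, 1]

After move 7 (2->0):
Peg 0: [1]
Peg 1: []
Peg 2: [4, 3, 2]

Answer: Peg 0: [1]
Peg 1: []
Peg 2: [4, 3, 2]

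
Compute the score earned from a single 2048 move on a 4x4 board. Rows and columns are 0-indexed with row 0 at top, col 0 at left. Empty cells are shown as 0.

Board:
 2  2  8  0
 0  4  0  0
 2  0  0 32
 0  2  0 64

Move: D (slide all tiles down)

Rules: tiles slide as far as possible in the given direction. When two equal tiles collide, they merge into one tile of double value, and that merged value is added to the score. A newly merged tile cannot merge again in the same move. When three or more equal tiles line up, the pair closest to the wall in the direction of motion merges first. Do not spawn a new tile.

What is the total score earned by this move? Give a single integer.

Slide down:
col 0: [2, 0, 2, 0] -> [0, 0, 0, 4]  score +4 (running 4)
col 1: [2, 4, 0, 2] -> [0, 2, 4, 2]  score +0 (running 4)
col 2: [8, 0, 0, 0] -> [0, 0, 0, 8]  score +0 (running 4)
col 3: [0, 0, 32, 64] -> [0, 0, 32, 64]  score +0 (running 4)
Board after move:
 0  0  0  0
 0  2  0  0
 0  4  0 32
 4  2  8 64

Answer: 4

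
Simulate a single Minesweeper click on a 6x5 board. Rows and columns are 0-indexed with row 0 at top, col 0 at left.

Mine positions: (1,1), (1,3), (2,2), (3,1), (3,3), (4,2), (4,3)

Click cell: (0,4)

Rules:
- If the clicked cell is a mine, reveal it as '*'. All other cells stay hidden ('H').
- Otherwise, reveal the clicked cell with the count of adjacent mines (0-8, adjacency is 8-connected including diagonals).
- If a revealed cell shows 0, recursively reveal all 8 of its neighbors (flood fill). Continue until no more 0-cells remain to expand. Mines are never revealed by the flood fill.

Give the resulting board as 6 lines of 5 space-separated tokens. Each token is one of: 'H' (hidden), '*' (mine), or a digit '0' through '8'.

H H H H 1
H H H H H
H H H H H
H H H H H
H H H H H
H H H H H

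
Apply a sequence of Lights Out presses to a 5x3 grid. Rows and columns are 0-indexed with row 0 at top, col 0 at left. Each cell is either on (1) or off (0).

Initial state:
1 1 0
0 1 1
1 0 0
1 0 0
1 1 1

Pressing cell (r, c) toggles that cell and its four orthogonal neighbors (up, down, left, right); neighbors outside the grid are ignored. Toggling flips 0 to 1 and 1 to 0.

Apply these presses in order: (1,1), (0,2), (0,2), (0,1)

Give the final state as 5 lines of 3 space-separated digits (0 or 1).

After press 1 at (1,1):
1 0 0
1 0 0
1 1 0
1 0 0
1 1 1

After press 2 at (0,2):
1 1 1
1 0 1
1 1 0
1 0 0
1 1 1

After press 3 at (0,2):
1 0 0
1 0 0
1 1 0
1 0 0
1 1 1

After press 4 at (0,1):
0 1 1
1 1 0
1 1 0
1 0 0
1 1 1

Answer: 0 1 1
1 1 0
1 1 0
1 0 0
1 1 1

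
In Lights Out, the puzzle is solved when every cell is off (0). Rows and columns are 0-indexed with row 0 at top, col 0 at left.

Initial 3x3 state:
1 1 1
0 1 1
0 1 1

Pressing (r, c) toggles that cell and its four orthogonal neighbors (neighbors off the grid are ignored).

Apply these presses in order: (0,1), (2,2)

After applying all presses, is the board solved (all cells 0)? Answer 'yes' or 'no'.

After press 1 at (0,1):
0 0 0
0 0 1
0 1 1

After press 2 at (2,2):
0 0 0
0 0 0
0 0 0

Lights still on: 0

Answer: yes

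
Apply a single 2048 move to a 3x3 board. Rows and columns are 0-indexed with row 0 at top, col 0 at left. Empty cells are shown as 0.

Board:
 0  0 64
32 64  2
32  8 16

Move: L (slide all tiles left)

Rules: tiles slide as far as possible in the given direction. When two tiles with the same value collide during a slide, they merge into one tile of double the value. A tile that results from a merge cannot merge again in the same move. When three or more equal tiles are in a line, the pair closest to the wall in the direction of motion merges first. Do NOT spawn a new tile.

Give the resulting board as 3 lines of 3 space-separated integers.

Slide left:
row 0: [0, 0, 64] -> [64, 0, 0]
row 1: [32, 64, 2] -> [32, 64, 2]
row 2: [32, 8, 16] -> [32, 8, 16]

Answer: 64  0  0
32 64  2
32  8 16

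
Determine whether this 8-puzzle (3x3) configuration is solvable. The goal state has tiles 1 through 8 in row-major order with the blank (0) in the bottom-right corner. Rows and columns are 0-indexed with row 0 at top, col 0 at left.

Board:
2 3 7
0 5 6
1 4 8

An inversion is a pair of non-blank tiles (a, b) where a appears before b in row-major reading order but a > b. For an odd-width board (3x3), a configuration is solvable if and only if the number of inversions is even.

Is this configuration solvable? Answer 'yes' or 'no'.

Answer: yes

Derivation:
Inversions (pairs i<j in row-major order where tile[i] > tile[j] > 0): 10
10 is even, so the puzzle is solvable.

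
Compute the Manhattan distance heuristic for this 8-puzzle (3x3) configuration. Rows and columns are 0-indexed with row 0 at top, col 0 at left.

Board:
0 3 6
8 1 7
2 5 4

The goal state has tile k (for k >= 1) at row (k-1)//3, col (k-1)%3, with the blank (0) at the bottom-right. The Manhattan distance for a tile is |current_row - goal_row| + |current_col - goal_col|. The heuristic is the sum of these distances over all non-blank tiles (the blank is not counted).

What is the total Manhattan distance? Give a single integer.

Tile 3: at (0,1), goal (0,2), distance |0-0|+|1-2| = 1
Tile 6: at (0,2), goal (1,2), distance |0-1|+|2-2| = 1
Tile 8: at (1,0), goal (2,1), distance |1-2|+|0-1| = 2
Tile 1: at (1,1), goal (0,0), distance |1-0|+|1-0| = 2
Tile 7: at (1,2), goal (2,0), distance |1-2|+|2-0| = 3
Tile 2: at (2,0), goal (0,1), distance |2-0|+|0-1| = 3
Tile 5: at (2,1), goal (1,1), distance |2-1|+|1-1| = 1
Tile 4: at (2,2), goal (1,0), distance |2-1|+|2-0| = 3
Sum: 1 + 1 + 2 + 2 + 3 + 3 + 1 + 3 = 16

Answer: 16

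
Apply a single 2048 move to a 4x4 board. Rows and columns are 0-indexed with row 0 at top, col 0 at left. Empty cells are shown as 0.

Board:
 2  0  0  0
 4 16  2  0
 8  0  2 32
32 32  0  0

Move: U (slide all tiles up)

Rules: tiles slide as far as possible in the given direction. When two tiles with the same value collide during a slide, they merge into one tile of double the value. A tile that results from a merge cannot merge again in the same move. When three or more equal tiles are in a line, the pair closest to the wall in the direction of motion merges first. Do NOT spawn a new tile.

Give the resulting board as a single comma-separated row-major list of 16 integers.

Answer: 2, 16, 4, 32, 4, 32, 0, 0, 8, 0, 0, 0, 32, 0, 0, 0

Derivation:
Slide up:
col 0: [2, 4, 8, 32] -> [2, 4, 8, 32]
col 1: [0, 16, 0, 32] -> [16, 32, 0, 0]
col 2: [0, 2, 2, 0] -> [4, 0, 0, 0]
col 3: [0, 0, 32, 0] -> [32, 0, 0, 0]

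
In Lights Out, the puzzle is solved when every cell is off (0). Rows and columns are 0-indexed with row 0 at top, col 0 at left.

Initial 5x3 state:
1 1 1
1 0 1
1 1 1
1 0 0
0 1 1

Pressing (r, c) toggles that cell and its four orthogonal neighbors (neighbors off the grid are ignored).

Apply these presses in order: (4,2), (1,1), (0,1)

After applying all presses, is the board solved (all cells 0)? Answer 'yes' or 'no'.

Answer: no

Derivation:
After press 1 at (4,2):
1 1 1
1 0 1
1 1 1
1 0 1
0 0 0

After press 2 at (1,1):
1 0 1
0 1 0
1 0 1
1 0 1
0 0 0

After press 3 at (0,1):
0 1 0
0 0 0
1 0 1
1 0 1
0 0 0

Lights still on: 5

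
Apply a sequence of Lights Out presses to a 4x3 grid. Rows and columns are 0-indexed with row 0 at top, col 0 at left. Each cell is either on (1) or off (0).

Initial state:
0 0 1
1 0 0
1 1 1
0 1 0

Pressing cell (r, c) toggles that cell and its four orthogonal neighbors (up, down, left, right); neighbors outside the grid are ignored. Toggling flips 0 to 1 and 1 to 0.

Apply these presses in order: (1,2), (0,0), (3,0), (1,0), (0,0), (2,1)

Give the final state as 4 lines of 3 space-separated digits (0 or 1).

Answer: 1 0 0
0 1 1
0 0 1
1 1 0

Derivation:
After press 1 at (1,2):
0 0 0
1 1 1
1 1 0
0 1 0

After press 2 at (0,0):
1 1 0
0 1 1
1 1 0
0 1 0

After press 3 at (3,0):
1 1 0
0 1 1
0 1 0
1 0 0

After press 4 at (1,0):
0 1 0
1 0 1
1 1 0
1 0 0

After press 5 at (0,0):
1 0 0
0 0 1
1 1 0
1 0 0

After press 6 at (2,1):
1 0 0
0 1 1
0 0 1
1 1 0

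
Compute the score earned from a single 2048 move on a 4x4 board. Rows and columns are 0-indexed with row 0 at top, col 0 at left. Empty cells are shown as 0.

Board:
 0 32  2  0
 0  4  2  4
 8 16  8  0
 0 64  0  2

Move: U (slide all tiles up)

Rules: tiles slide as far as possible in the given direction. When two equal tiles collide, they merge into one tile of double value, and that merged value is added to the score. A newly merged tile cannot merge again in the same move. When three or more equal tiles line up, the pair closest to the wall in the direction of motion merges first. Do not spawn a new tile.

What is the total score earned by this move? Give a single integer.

Answer: 4

Derivation:
Slide up:
col 0: [0, 0, 8, 0] -> [8, 0, 0, 0]  score +0 (running 0)
col 1: [32, 4, 16, 64] -> [32, 4, 16, 64]  score +0 (running 0)
col 2: [2, 2, 8, 0] -> [4, 8, 0, 0]  score +4 (running 4)
col 3: [0, 4, 0, 2] -> [4, 2, 0, 0]  score +0 (running 4)
Board after move:
 8 32  4  4
 0  4  8  2
 0 16  0  0
 0 64  0  0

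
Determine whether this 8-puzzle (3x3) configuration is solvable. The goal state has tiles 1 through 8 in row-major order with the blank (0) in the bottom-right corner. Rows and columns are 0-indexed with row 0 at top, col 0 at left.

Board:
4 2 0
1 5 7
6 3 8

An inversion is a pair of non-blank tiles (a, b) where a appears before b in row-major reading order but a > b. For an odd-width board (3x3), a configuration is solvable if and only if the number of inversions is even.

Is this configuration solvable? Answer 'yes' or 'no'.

Answer: yes

Derivation:
Inversions (pairs i<j in row-major order where tile[i] > tile[j] > 0): 8
8 is even, so the puzzle is solvable.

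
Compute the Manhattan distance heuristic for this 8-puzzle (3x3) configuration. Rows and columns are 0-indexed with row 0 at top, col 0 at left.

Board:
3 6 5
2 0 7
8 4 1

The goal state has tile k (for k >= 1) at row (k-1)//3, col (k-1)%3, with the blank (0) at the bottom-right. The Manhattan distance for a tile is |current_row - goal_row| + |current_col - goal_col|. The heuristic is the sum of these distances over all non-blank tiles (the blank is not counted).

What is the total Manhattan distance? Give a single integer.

Tile 3: (0,0)->(0,2) = 2
Tile 6: (0,1)->(1,2) = 2
Tile 5: (0,2)->(1,1) = 2
Tile 2: (1,0)->(0,1) = 2
Tile 7: (1,2)->(2,0) = 3
Tile 8: (2,0)->(2,1) = 1
Tile 4: (2,1)->(1,0) = 2
Tile 1: (2,2)->(0,0) = 4
Sum: 2 + 2 + 2 + 2 + 3 + 1 + 2 + 4 = 18

Answer: 18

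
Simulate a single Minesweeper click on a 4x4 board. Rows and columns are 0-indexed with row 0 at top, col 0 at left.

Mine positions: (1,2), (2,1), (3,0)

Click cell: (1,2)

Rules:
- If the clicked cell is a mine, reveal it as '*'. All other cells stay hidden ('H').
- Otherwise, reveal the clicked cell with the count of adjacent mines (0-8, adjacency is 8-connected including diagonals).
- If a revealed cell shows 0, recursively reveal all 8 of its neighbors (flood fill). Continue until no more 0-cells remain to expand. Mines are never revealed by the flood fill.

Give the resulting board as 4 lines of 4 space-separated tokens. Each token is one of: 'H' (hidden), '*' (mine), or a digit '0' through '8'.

H H H H
H H * H
H H H H
H H H H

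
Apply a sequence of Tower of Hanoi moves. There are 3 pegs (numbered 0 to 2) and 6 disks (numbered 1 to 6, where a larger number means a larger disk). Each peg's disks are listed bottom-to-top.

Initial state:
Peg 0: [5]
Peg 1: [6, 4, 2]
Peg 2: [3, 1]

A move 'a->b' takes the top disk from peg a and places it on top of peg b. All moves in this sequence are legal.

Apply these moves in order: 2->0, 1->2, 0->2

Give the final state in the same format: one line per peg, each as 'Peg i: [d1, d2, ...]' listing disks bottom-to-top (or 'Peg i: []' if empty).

Answer: Peg 0: [5]
Peg 1: [6, 4]
Peg 2: [3, 2, 1]

Derivation:
After move 1 (2->0):
Peg 0: [5, 1]
Peg 1: [6, 4, 2]
Peg 2: [3]

After move 2 (1->2):
Peg 0: [5, 1]
Peg 1: [6, 4]
Peg 2: [3, 2]

After move 3 (0->2):
Peg 0: [5]
Peg 1: [6, 4]
Peg 2: [3, 2, 1]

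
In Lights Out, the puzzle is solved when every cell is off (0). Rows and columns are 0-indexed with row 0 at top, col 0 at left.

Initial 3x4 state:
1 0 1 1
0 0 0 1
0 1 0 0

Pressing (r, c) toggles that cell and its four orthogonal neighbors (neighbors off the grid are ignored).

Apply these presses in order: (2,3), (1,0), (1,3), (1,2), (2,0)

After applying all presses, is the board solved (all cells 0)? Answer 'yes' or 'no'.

After press 1 at (2,3):
1 0 1 1
0 0 0 0
0 1 1 1

After press 2 at (1,0):
0 0 1 1
1 1 0 0
1 1 1 1

After press 3 at (1,3):
0 0 1 0
1 1 1 1
1 1 1 0

After press 4 at (1,2):
0 0 0 0
1 0 0 0
1 1 0 0

After press 5 at (2,0):
0 0 0 0
0 0 0 0
0 0 0 0

Lights still on: 0

Answer: yes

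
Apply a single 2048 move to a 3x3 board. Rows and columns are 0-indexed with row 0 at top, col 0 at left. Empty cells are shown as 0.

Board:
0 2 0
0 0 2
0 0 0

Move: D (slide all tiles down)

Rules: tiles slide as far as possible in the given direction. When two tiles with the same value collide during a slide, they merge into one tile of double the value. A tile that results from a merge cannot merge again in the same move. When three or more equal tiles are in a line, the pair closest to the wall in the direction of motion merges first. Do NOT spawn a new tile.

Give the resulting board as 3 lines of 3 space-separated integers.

Slide down:
col 0: [0, 0, 0] -> [0, 0, 0]
col 1: [2, 0, 0] -> [0, 0, 2]
col 2: [0, 2, 0] -> [0, 0, 2]

Answer: 0 0 0
0 0 0
0 2 2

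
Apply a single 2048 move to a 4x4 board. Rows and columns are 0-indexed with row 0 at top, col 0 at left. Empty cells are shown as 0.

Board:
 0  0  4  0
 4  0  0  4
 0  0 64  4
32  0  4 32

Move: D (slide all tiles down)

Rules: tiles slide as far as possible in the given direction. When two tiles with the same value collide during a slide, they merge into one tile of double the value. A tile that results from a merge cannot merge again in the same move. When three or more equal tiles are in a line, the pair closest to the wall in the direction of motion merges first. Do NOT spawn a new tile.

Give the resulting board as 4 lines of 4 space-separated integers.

Answer:  0  0  0  0
 0  0  4  0
 4  0 64  8
32  0  4 32

Derivation:
Slide down:
col 0: [0, 4, 0, 32] -> [0, 0, 4, 32]
col 1: [0, 0, 0, 0] -> [0, 0, 0, 0]
col 2: [4, 0, 64, 4] -> [0, 4, 64, 4]
col 3: [0, 4, 4, 32] -> [0, 0, 8, 32]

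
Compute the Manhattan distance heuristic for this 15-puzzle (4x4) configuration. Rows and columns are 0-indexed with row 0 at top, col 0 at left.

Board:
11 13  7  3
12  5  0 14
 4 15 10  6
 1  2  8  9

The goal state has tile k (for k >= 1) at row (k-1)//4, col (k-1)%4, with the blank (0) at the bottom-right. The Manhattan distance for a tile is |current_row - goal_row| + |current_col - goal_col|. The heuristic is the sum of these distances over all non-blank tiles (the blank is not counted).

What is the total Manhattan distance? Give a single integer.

Answer: 43

Derivation:
Tile 11: at (0,0), goal (2,2), distance |0-2|+|0-2| = 4
Tile 13: at (0,1), goal (3,0), distance |0-3|+|1-0| = 4
Tile 7: at (0,2), goal (1,2), distance |0-1|+|2-2| = 1
Tile 3: at (0,3), goal (0,2), distance |0-0|+|3-2| = 1
Tile 12: at (1,0), goal (2,3), distance |1-2|+|0-3| = 4
Tile 5: at (1,1), goal (1,0), distance |1-1|+|1-0| = 1
Tile 14: at (1,3), goal (3,1), distance |1-3|+|3-1| = 4
Tile 4: at (2,0), goal (0,3), distance |2-0|+|0-3| = 5
Tile 15: at (2,1), goal (3,2), distance |2-3|+|1-2| = 2
Tile 10: at (2,2), goal (2,1), distance |2-2|+|2-1| = 1
Tile 6: at (2,3), goal (1,1), distance |2-1|+|3-1| = 3
Tile 1: at (3,0), goal (0,0), distance |3-0|+|0-0| = 3
Tile 2: at (3,1), goal (0,1), distance |3-0|+|1-1| = 3
Tile 8: at (3,2), goal (1,3), distance |3-1|+|2-3| = 3
Tile 9: at (3,3), goal (2,0), distance |3-2|+|3-0| = 4
Sum: 4 + 4 + 1 + 1 + 4 + 1 + 4 + 5 + 2 + 1 + 3 + 3 + 3 + 3 + 4 = 43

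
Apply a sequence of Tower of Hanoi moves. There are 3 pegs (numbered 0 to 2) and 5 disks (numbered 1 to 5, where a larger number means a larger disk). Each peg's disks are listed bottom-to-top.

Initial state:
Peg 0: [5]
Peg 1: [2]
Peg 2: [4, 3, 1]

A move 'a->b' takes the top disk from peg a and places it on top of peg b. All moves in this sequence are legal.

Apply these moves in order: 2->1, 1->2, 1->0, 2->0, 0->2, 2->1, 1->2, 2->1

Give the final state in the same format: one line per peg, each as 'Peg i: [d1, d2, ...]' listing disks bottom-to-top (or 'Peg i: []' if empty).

Answer: Peg 0: [5, 2]
Peg 1: [1]
Peg 2: [4, 3]

Derivation:
After move 1 (2->1):
Peg 0: [5]
Peg 1: [2, 1]
Peg 2: [4, 3]

After move 2 (1->2):
Peg 0: [5]
Peg 1: [2]
Peg 2: [4, 3, 1]

After move 3 (1->0):
Peg 0: [5, 2]
Peg 1: []
Peg 2: [4, 3, 1]

After move 4 (2->0):
Peg 0: [5, 2, 1]
Peg 1: []
Peg 2: [4, 3]

After move 5 (0->2):
Peg 0: [5, 2]
Peg 1: []
Peg 2: [4, 3, 1]

After move 6 (2->1):
Peg 0: [5, 2]
Peg 1: [1]
Peg 2: [4, 3]

After move 7 (1->2):
Peg 0: [5, 2]
Peg 1: []
Peg 2: [4, 3, 1]

After move 8 (2->1):
Peg 0: [5, 2]
Peg 1: [1]
Peg 2: [4, 3]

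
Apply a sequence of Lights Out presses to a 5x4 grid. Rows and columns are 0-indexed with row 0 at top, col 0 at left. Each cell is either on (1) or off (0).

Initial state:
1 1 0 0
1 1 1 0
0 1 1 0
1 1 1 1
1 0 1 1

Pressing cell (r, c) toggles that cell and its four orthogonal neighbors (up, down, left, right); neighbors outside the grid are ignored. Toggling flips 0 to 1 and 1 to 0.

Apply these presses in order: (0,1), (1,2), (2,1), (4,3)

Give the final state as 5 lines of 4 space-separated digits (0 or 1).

Answer: 0 0 0 0
1 0 0 1
1 0 1 0
1 0 1 0
1 0 0 0

Derivation:
After press 1 at (0,1):
0 0 1 0
1 0 1 0
0 1 1 0
1 1 1 1
1 0 1 1

After press 2 at (1,2):
0 0 0 0
1 1 0 1
0 1 0 0
1 1 1 1
1 0 1 1

After press 3 at (2,1):
0 0 0 0
1 0 0 1
1 0 1 0
1 0 1 1
1 0 1 1

After press 4 at (4,3):
0 0 0 0
1 0 0 1
1 0 1 0
1 0 1 0
1 0 0 0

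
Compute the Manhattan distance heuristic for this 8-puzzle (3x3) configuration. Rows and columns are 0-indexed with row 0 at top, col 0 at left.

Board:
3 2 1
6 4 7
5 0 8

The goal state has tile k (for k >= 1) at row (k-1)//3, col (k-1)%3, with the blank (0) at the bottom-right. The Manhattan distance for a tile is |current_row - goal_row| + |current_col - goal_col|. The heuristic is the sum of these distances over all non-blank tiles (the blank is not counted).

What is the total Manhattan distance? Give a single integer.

Answer: 13

Derivation:
Tile 3: (0,0)->(0,2) = 2
Tile 2: (0,1)->(0,1) = 0
Tile 1: (0,2)->(0,0) = 2
Tile 6: (1,0)->(1,2) = 2
Tile 4: (1,1)->(1,0) = 1
Tile 7: (1,2)->(2,0) = 3
Tile 5: (2,0)->(1,1) = 2
Tile 8: (2,2)->(2,1) = 1
Sum: 2 + 0 + 2 + 2 + 1 + 3 + 2 + 1 = 13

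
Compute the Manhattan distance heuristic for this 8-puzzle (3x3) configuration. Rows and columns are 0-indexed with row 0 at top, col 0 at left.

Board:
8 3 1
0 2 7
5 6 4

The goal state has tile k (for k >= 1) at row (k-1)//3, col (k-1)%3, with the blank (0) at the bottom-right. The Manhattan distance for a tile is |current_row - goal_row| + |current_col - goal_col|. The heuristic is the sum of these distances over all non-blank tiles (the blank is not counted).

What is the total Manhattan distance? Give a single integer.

Answer: 17

Derivation:
Tile 8: (0,0)->(2,1) = 3
Tile 3: (0,1)->(0,2) = 1
Tile 1: (0,2)->(0,0) = 2
Tile 2: (1,1)->(0,1) = 1
Tile 7: (1,2)->(2,0) = 3
Tile 5: (2,0)->(1,1) = 2
Tile 6: (2,1)->(1,2) = 2
Tile 4: (2,2)->(1,0) = 3
Sum: 3 + 1 + 2 + 1 + 3 + 2 + 2 + 3 = 17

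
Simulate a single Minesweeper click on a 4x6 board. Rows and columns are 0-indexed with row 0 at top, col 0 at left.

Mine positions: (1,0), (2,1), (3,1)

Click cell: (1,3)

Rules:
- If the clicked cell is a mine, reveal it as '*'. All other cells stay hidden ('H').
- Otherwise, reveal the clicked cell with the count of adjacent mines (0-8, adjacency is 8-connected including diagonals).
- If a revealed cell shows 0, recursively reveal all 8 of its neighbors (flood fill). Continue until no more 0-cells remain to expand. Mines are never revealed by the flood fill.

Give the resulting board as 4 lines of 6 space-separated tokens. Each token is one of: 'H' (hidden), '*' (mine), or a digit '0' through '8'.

H 1 0 0 0 0
H 2 1 0 0 0
H H 2 0 0 0
H H 2 0 0 0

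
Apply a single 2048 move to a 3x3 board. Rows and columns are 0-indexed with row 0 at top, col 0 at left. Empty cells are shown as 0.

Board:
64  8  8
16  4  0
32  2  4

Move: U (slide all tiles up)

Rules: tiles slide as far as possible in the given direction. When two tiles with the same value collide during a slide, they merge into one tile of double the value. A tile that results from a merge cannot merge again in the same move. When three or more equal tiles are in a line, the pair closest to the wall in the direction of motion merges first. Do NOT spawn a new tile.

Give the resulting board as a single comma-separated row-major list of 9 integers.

Answer: 64, 8, 8, 16, 4, 4, 32, 2, 0

Derivation:
Slide up:
col 0: [64, 16, 32] -> [64, 16, 32]
col 1: [8, 4, 2] -> [8, 4, 2]
col 2: [8, 0, 4] -> [8, 4, 0]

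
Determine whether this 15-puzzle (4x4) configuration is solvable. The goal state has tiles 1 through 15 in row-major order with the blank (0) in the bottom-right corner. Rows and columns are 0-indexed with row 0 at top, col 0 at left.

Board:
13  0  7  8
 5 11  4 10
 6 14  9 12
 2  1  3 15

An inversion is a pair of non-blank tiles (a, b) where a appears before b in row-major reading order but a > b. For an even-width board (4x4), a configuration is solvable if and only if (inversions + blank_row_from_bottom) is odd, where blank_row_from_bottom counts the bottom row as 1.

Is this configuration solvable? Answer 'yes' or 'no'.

Inversions: 58
Blank is in row 0 (0-indexed from top), which is row 4 counting from the bottom (bottom = 1).
58 + 4 = 62, which is even, so the puzzle is not solvable.

Answer: no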